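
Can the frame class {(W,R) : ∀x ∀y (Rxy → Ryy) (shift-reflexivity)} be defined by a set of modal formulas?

Definable; □(□p → p) defines it

The condition is shift-reflexivity. A defining modal formula is □(□p → p).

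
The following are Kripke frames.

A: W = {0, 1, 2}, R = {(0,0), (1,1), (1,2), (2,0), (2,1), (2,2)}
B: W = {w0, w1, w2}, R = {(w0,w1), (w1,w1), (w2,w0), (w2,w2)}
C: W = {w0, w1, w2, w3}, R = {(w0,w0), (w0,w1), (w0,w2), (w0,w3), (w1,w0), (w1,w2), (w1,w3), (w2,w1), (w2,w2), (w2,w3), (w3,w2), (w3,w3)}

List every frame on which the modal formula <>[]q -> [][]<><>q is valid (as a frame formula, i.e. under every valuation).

C

Frame correspondent (Sahlqvist): forall x forall y forall z ((xRy & x R^2 z) -> exists w (yRw & z R^2 w)) — i.e. a generalized confluence (Geach) condition.
A: fails — 1R1, 1R²0 but no w with 1Rw and 0R²w.
B: fails — w2Rw2, w2R²w0 but no w with w2Rw and w0R²w.
C: condition met.
Valid on: C.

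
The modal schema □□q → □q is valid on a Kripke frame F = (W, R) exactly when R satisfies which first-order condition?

density: ∀x ∀y (Rxy → ∃z (Rxz ∧ Rzy))

Suppose □□q→□q is valid. Take Rxy and set V(q)={w : xR²w}. Then □□q at x, so □q at x, so q at y, i.e. ∃z(Rxz∧Rzy).
Conversely, any frame satisfying ∀x ∀y (Rxy → ∃z (Rxz ∧ Rzy)) validates the schema.
Frame condition: ∀x ∀y (Rxy → ∃z (Rxz ∧ Rzy)).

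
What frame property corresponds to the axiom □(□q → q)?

Shift-reflexivity

Suppose □(□q→q) is valid. Take Rxy and set V(q)={w : Ryw}. Then at y, □q holds; since □(□q→q) at x, □q→q at y, so q at y, i.e. Ryy.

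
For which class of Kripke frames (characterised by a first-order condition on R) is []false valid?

Emptiness of R

□⊥ is valid iff no world has any successor (otherwise □⊥ fails at any world with one).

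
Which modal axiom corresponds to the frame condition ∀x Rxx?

A defining formula is □r → r (the T axiom).

□r → r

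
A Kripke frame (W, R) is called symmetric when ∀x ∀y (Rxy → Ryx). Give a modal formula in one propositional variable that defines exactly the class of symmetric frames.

This is symmetry; the standard corresponding axiom is B: q → □◇q.

q → □◇q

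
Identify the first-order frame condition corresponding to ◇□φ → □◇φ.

Suppose ◇□φ→□◇φ is valid. Take Rxy, Rxz and set V(φ)={w : Ryw}. Then □φ at y so ◇□φ at x, so □◇φ at x, so ◇φ at z, giving w with Rzw and Ryw.

convergence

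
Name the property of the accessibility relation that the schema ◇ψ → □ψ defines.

partial functionality: ∀x ∀y ∀z (Rxy ∧ Rxz → y = z)

This schema is the CD axiom.
Its frame correspondent is partial functionality — ∀x ∀y ∀z (Rxy ∧ Rxz → y = z).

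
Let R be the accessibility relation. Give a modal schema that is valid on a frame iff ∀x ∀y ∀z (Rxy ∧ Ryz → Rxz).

The condition is transitivity. The 4 schema □ψ → □□ψ defines it.
Suppose □ψ→□□ψ is valid. Take Rxy, Ryz and set V(ψ)={w : Rxw}. Then □ψ at x, so □□ψ at x, so □ψ at y, so ψ at z, i.e. Rxz.

□ψ → □□ψ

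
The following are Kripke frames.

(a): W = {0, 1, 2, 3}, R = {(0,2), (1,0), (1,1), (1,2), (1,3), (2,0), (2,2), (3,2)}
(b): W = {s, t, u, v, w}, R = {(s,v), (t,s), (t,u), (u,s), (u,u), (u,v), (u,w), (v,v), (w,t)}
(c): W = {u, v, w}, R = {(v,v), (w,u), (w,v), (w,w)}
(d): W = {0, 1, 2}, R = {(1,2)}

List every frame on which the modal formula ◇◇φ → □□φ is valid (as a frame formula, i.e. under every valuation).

(d)

Frame correspondent (Sahlqvist): ∀x ∀y ∀z ((xR²y ∧ xR²z) → ∃w (y = w ∧ z = w)) — i.e. a generalized confluence (Geach) condition.
(a): fails — 0R²0, 0R²2 but 0 ≠ 2.
(b): fails — tR²s, tR²u but s ≠ u.
(c): fails — wR²u, wR²v but u ≠ v.
(d): condition met.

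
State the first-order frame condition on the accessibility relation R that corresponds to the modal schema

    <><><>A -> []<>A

forall x forall y forall z ((x R^3 y & xRz) -> exists w (y = w & zRw))

This is a Sahlqvist (Geach-type) schema ◇^3□^0A → □^1◇^1A.
First-order correspondent: forall x forall y forall z ((x R^3 y & xRz) -> exists w (y = w & zRw)).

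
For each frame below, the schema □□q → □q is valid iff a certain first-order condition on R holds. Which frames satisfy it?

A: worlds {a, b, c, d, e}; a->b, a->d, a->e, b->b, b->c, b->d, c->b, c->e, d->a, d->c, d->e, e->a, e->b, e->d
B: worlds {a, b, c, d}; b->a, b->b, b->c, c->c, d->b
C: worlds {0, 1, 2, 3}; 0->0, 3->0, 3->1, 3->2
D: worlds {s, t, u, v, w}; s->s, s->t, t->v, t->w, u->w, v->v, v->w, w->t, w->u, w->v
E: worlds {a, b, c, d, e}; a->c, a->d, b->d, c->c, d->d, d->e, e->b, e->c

B

This is the axiom for density; its first-order frame correspondent is ∀x ∀y (Rxy → ∃z (Rxz ∧ Rzy)).
A: fails — Rdc but no z with Rdz and Rzc.
B: satisfies the condition.
C: fails — R32 but no z with R3z and Rz2.
D: fails — Rwt but no z with Rwz and Rzt.
E: fails — Reb but no z with Rez and Rzb.
Valid on: B.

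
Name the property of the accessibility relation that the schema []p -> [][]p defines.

This schema is the 4 axiom.
Its frame correspondent is transitivity — forall x forall y forall z (Rxy & Ryz -> Rxz).

transitivity: forall x forall y forall z (Rxy & Ryz -> Rxz)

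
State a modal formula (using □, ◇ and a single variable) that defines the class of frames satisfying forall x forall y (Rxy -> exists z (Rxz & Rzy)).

A defining formula is □□q → □q (the C4 axiom).

□□q → □q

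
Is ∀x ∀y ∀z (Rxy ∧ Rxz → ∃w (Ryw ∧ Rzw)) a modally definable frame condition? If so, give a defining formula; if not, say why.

Yes — defined by ◇□p → □◇p

This is a Sahlqvist condition; the .2 axiom ◇□p → □◇p defines it.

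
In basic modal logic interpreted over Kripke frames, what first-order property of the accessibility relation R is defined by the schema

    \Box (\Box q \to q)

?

Suppose □(□q→q) is valid. Take Rxy and set V(q)={w : Ryw}. Then at y, □q holds; since □(□q→q) at x, □q→q at y, so q at y, i.e. Ryy.
The converse is a direct semantic check.
So the correspondent is shift-reflexivity.

shift-reflexivity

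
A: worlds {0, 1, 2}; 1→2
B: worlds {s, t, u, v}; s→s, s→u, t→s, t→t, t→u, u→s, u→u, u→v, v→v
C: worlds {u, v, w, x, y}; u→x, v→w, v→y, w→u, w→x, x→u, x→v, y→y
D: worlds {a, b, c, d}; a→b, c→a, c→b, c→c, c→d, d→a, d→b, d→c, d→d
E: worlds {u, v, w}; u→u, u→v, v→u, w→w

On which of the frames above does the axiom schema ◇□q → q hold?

E

Frame correspondent (Sahlqvist): ∀x ∀y (Rxy → Ryx) — i.e. symmetry.
A: fails — R12 but not R21.
B: fails — Ruv but not Rvu.
C: fails — Rwu but not Ruw.
D: fails — Rab but not Rba.
E: condition met.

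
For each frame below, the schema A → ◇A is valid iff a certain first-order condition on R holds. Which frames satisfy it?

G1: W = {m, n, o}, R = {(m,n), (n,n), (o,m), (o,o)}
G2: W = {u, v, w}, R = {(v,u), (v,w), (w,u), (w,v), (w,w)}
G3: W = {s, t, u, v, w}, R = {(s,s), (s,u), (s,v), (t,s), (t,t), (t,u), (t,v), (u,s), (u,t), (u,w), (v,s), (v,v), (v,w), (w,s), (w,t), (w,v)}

none

This is the axiom for reflexivity; its first-order frame correspondent is ∀x Rxx.
G1: fails — world m does not see itself.
G2: fails — world u does not see itself.
G3: fails — world u does not see itself.
Valid on no frame.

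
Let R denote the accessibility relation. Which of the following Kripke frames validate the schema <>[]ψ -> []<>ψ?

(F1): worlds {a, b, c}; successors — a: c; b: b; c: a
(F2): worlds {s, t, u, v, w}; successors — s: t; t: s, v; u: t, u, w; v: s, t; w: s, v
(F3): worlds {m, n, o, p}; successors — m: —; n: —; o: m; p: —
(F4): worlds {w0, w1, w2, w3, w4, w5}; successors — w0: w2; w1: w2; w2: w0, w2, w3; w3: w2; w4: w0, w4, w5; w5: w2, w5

(F1)

The schema corresponds to convergence: forall x forall y forall z (Rxy & Rxz -> exists w (Ryw & Rzw)).
(F1): ✓.
(F2): fails — Ruw and Ruu but w and u have no common successor.
(F3): fails — Rom and Rom but m and m have no common successor.
(F4): fails — Rw4w4 and Rw4w0 but w4 and w0 have no common successor.
Valid on: (F1).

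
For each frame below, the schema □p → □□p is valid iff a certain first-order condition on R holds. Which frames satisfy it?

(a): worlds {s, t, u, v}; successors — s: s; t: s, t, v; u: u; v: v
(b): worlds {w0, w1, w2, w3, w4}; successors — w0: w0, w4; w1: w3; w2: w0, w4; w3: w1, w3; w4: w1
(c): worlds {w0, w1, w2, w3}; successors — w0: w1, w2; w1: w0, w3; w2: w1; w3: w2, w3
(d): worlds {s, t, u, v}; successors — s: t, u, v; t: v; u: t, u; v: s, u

This is the axiom for transitivity; its first-order frame correspondent is ∀x ∀y ∀z (Rxy ∧ Ryz → Rxz).
(a): ✓.
(b): fails — Rw0w4 and Rw4w1 but not Rw0w1.
(c): fails — Rw1w0 and Rw0w1 but not Rw1w1.
(d): fails — Rtv and Rvu but not Rtu.

(a)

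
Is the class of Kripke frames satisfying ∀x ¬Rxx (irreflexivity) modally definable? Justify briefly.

No

If a class were modally definable it would be closed under surjective bounded morphisms (Goldblatt–Thomason).
The 5-cycle (worlds 0,1,2,3,4 with 0→1→2→3→4→0) is irreflexive, and the map sending every world to a single reflexive point • is a surjective bounded morphism (forth: every edge maps to (•,•); back: every world has a successor). So any modal formula valid on the 5-cycle is also valid on the reflexive point, which is not irreflexive.
Hence irreflexivity is not modally definable.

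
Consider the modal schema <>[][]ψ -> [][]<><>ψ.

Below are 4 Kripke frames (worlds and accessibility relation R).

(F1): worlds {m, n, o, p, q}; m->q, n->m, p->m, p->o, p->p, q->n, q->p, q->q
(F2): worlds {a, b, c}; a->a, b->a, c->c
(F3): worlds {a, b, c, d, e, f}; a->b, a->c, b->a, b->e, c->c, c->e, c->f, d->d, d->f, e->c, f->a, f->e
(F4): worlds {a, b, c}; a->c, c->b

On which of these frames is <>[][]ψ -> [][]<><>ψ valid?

This is the axiom for a generalized confluence (Geach) condition; its first-order frame correspondent is forall x forall y forall z ((xRy & x R^2 z) -> exists w (y R^2 w & z R^2 w)).
(F1): fails — pRm, pR²o but no w with mR²w and oR²w.
(F2): satisfies the condition.
(F3): fails — dRd, dR²f but no w with dR²w and fR²w.
(F4): fails — aRc, aR²b but no w with cR²w and bR²w.

(F2)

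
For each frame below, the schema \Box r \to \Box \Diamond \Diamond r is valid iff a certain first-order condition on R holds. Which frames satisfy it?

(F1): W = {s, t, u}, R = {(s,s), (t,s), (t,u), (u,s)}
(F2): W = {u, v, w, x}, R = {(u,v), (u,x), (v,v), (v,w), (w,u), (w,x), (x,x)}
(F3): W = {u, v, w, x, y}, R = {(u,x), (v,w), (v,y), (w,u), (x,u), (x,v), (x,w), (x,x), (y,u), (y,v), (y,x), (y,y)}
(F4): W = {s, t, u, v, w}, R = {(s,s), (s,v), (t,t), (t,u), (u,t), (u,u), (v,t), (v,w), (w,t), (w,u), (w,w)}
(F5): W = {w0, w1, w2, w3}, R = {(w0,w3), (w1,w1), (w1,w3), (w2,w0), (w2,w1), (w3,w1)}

(F1), (F2), (F5)

Frame correspondent (Sahlqvist): \forall x \forall z (xRz \to \exists w (xRw \wedge z R^2 w)) — i.e. a generalized confluence (Geach) condition.
(F1): satisfies the condition.
(F2): satisfies the condition.
(F3): fails — vRw but no t with vRt and wR²t.
(F4): fails — sRv but no w* with sRw* and vR²w*.
(F5): satisfies the condition.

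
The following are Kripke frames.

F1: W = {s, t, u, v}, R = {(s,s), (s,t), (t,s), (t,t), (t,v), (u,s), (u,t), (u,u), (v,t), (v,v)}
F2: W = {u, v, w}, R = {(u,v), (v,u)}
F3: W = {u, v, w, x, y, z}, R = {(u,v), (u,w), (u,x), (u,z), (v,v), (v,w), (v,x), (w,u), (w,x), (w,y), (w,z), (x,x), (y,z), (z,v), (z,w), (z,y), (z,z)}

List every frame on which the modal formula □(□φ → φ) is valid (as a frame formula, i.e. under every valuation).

F1

The schema corresponds to shift-reflexivity: ∀x ∀y (Rxy → Ryy).
F1: ✓.
F2: fails — Ruv but not Rvv.
F3: fails — Ruw but not Rww.
Valid on: F1.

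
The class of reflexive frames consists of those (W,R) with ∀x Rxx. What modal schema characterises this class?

□ψ → ψ

This is reflexivity; the standard corresponding axiom is T: □ψ → ψ.
Suppose □ψ→ψ is valid. At any x set V(ψ)={w : Rxw}. Then □ψ holds at x, so ψ holds at x, i.e. Rxx.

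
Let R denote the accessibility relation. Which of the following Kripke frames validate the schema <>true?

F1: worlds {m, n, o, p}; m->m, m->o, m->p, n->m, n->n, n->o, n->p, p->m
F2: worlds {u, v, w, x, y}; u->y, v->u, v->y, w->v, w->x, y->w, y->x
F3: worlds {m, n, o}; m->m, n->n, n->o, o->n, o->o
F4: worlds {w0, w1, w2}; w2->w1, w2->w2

Frame correspondent (Sahlqvist): forall x exists y Rxy — i.e. seriality.
F1: fails — world o has no successor.
F2: fails — world x has no successor.
F3: holds.
F4: fails — world w0 has no successor.

F3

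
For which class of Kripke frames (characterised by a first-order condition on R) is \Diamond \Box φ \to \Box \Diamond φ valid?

Convergence

This schema is the .2 axiom.
It corresponds to convergence: \forall x \forall y \forall z (Rxy \wedge Rxz \to \exists w (Ryw \wedge Rzw)).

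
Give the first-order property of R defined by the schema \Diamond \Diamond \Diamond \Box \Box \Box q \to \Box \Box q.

This is a Sahlqvist (Geach-type) schema ◇^3□^3q → □^2◇^0q.
Minimal-valuation argument: fix x; take any y with xR^3y and any z with xR^2z. Set V(q) to the set of worlds R-reachable from y in exactly 3 steps. Then □^3q holds at y, so the antecedent holds at x; validity forces ◇^0q at z, giving a w with zR^0w and yR^3w.
First-order correspondent: \forall x \forall y \forall z ((x R^3 y \wedge x R^2 z) \to \exists w (y R^3 w \wedge z = w)).

\forall x \forall y \forall z ((x R^3 y \wedge x R^2 z) \to \exists w (y R^3 w \wedge z = w))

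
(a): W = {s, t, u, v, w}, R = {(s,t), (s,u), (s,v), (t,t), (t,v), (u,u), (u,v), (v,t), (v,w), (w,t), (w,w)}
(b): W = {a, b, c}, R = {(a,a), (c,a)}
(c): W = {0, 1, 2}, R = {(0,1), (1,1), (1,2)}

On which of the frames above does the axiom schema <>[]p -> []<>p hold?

Frame correspondent (Sahlqvist): forall x forall y forall z (Rxy & Rxz -> exists w (Ryw & Rzw)) — i.e. convergence.
(a): fails — Rsv and Rsu but v and u have no common successor.
(b): ✓.
(c): fails — R12 and R12 but 2 and 2 have no common successor.

(b)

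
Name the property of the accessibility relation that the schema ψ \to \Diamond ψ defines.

Reflexivity

This schema is equivalent to the T axiom □ψ → ψ.
Its frame correspondent is reflexivity — \forall x Rxx.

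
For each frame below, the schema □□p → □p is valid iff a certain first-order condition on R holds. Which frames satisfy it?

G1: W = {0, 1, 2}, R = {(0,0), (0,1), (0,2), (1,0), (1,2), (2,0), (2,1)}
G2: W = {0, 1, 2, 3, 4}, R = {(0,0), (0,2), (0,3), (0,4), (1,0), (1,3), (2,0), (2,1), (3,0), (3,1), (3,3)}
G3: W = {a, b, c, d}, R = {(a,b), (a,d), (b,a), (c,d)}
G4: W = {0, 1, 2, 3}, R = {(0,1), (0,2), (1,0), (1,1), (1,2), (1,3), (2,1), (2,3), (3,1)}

G1, G4

Frame correspondent (Sahlqvist): ∀x ∀y (Rxy → ∃z (Rxz ∧ Rzy)) — i.e. density.
G1: satisfies the condition.
G2: fails — R21 but no z with R2z and Rz1.
G3: fails — Rad but no z with Raz and Rzd.
G4: satisfies the condition.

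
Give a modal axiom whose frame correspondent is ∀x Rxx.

A defining formula is □ψ → ψ (the T axiom).
Suppose □ψ→ψ is valid. At any x set V(ψ)={w : Rxw}. Then □ψ holds at x, so ψ holds at x, i.e. Rxx.

□ψ → ψ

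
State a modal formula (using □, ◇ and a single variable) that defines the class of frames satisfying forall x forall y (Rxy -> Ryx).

q → □◇q

The condition is symmetry. The B schema q → □◇q defines it.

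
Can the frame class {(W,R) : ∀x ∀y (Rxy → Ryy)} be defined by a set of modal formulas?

Definable; □(□r → r) defines it

This is a Sahlqvist condition; the T□ axiom □(□r → r) defines it.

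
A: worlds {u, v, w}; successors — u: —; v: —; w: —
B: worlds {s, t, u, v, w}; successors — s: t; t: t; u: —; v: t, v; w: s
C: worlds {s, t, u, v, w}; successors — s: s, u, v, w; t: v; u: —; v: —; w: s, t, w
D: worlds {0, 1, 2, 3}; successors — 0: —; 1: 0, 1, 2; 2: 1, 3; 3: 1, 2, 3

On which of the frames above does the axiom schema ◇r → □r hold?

A

The schema corresponds to partial functionality: ∀x ∀y ∀z (Rxy ∧ Rxz → y = z).
A: condition met.
B: fails — v sees both t and v.
C: fails — s sees both s and u.
D: fails — 1 sees both 0 and 1.
Valid on: A.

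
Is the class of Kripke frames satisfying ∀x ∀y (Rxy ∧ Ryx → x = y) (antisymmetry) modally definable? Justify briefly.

No

Any modally definable frame class is closed under surjective bounded morphisms.
The 8-cycle (worlds s,t,u,v,w,x,y,z with s→t→u→v→w→x→y→z→s) is antisymmetric. Sending even-indexed worlds to • and odd-indexed worlds to ∘ is a surjective bounded morphism onto the two-world frame with •↔∘, which is not antisymmetric.
So the class is not modally definable.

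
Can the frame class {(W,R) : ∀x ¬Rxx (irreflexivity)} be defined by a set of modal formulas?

If a class were modally definable it would be closed under surjective bounded morphisms (Goldblatt–Thomason).
The 5-cycle (worlds 0,1,2,3,4 with 0→1→2→3→4→0) is irreflexive, and the map sending every world to a single reflexive point • is a surjective bounded morphism (forth: every edge maps to (•,•); back: every world has a successor). So any modal formula valid on the 5-cycle is also valid on the reflexive point, which is not irreflexive.
So the class is not modally definable.

Not definable by any modal formula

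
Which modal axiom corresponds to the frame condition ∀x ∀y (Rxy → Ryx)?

This is symmetry; the standard corresponding axiom is B: q → □◇q.
Suppose q→□◇q is valid. Take Rxy and set V(q)={x}. Then q at x, so □◇q at x, so ◇q at y, so some z with Ryz has q; z=x, i.e. Ryx.

q → □◇q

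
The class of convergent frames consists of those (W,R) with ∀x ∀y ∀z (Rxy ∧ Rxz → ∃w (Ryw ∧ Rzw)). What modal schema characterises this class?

The condition is convergence. The .2 schema ◇□p → □◇p defines it.
Suppose ◇□p→□◇p is valid. Take Rxy, Rxz and set V(p)={w : Ryw}. Then □p at y so ◇□p at x, so □◇p at x, so ◇p at z, giving w with Rzw and Ryw.

◇□p → □◇p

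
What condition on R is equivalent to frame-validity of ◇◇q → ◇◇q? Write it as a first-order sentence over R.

∀x ∀y (xR²y → ∃w (y = w ∧ xR²w))

This is a Sahlqvist (Geach-type) schema ◇^2□^0q → □^0◇^2q.
Minimal-valuation argument: fix x; take any y with xR^2y and any z with xR^0z. Set V(q) to the set of worlds R-reachable from y in exactly 0 steps. Then □^0q holds at y, so the antecedent holds at x; validity forces ◇^2q at z, giving a w with zR^2w and yR^0w.
First-order correspondent: ∀x ∀y (xR²y → ∃w (y = w ∧ xR²w)).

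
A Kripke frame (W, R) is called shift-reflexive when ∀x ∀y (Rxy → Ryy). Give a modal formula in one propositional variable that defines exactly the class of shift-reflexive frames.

□(□s → s)

A defining formula is □(□s → s) (the T□ axiom).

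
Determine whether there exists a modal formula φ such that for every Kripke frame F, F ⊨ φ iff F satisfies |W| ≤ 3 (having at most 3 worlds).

Any modally definable frame class is closed under disjoint unions.
Any modal formula valid on each of 4 disjoint one-world frames is valid on their disjoint union (validity is preserved under disjoint unions). Each one-world frame has |W|=1≤3, but the union has |W|=4.
So no modal formula (or set of formulas) defines exactly the |W|≤3 frames.

No — not modally definable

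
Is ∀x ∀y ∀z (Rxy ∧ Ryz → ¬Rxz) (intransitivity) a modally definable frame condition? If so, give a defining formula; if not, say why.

Any modally definable frame class is closed under surjective bounded morphisms.
The 7-cycle (worlds w0,w1,w2,w3,w4,w5,w6 with w0→w1→w2→w3→w4→w5→w6→w0) is intransitive. Mapping every world to a single reflexive point • is a surjective bounded morphism; the reflexive point is not intransitive (R••∧R•• but R••).
Hence intransitivity is not modally definable.

Not modally definable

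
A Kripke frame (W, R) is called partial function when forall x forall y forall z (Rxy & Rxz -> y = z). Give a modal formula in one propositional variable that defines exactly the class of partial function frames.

◇p → □p

A defining formula is ◇p → □p (the CD axiom).
Suppose ◇p→□p is valid. Take Rxy, Rxz and set V(p)={y}. Then ◇p at x, so □p at x, so p at z, i.e. z=y.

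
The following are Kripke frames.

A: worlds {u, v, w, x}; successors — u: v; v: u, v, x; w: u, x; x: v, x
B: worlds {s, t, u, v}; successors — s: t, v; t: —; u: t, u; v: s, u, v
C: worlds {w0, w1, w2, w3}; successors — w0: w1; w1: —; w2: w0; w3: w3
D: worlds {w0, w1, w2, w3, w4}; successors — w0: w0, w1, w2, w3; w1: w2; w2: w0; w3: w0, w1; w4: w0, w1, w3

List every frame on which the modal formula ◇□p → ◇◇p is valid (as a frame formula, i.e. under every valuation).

A, D

This is the axiom for a generalized confluence (Geach) condition; its first-order frame correspondent is ∀x ∀y (xRy → ∃w (yRw ∧ xR²w)).
A: ✓.
B: fails — sRt but no w with tRw and sR²w.
C: fails — w0Rw1 but no w with w1Rw and w0R²w.
D: ✓.
Valid on: A, D.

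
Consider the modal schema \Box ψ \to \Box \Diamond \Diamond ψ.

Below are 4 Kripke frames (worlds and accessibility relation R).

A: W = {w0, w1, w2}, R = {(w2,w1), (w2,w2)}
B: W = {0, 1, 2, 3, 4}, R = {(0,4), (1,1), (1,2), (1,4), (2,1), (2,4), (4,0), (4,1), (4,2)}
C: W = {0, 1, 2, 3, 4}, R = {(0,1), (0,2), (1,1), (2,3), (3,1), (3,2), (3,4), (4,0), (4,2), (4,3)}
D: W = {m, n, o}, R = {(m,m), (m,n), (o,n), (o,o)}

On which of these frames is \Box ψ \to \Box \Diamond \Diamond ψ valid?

The schema corresponds to a generalized confluence (Geach) condition: \forall x \forall z (xRz \to \exists w (xRw \wedge z R^2 w)).
A: fails — w2Rw1 but no w with w2Rw and w1R²w.
B: ✓.
C: ✓.
D: fails — mRn but no w with mRw and nR²w.
Valid on: B, C.

B, C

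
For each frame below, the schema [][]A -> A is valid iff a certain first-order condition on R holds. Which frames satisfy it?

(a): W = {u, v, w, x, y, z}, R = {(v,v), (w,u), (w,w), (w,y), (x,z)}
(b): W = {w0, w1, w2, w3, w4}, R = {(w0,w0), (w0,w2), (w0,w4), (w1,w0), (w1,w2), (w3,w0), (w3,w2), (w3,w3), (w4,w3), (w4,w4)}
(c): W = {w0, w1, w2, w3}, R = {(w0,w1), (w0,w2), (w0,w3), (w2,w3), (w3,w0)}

This is the axiom for a generalized confluence (Geach) condition; its first-order frame correspondent is forall x exists w (x R^2 w & x = w).
(a): fails — at u but no t with uR²t and u=t.
(b): fails — at w1 but no w with w1R²w and w1=w.
(c): fails — at w1 but no w with w1R²w and w1=w.
Valid on no frame.

none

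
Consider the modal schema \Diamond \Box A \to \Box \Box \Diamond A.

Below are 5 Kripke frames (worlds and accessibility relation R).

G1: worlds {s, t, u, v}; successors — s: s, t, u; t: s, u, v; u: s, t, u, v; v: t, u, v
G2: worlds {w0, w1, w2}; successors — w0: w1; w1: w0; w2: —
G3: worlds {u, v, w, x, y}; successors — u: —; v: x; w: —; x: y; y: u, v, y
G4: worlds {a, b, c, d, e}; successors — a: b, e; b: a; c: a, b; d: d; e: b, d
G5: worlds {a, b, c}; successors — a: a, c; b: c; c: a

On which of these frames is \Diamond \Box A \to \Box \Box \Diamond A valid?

The schema corresponds to a generalized confluence (Geach) condition: \forall x \forall y \forall z ((xRy \wedge x R^2 z) \to \exists w (yRw \wedge zRw)).
G1: ✓.
G2: fails — w0Rw1, w0R²w0 but no w with w1Rw and w0Rw.
G3: fails — xRy, xR²u but no t with yRt and uRt.
G4: fails — aRb, aR²a but no w with bRw and aRw.
G5: ✓.
Valid on: G1, G5.

G1, G5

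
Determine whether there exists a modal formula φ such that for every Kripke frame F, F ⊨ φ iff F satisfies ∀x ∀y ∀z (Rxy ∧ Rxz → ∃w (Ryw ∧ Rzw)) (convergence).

Yes — defined by ◇□q → □◇q

Yes: it is convergence, defined by the .2 schema ◇□q → □◇q.
Suppose ◇□q→□◇q is valid. Take Rxy, Rxz and set V(q)={w : Ryw}. Then □q at y so ◇□q at x, so □◇q at x, so ◇q at z, giving w with Rzw and Ryw.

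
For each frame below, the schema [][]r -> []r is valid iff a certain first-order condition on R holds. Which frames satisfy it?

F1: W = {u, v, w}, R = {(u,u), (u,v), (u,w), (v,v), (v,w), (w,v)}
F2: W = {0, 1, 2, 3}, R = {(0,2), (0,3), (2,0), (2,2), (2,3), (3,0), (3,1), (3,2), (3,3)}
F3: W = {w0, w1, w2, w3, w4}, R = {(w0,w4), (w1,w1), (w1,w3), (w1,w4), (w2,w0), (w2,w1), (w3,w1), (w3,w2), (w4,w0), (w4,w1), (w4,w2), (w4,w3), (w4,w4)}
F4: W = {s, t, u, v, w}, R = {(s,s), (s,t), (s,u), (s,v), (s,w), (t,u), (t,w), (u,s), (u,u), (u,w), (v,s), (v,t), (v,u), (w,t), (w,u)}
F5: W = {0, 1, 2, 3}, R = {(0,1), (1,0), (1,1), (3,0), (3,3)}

F1, F2, F5

This is the axiom for density; its first-order frame correspondent is forall x forall y (Rxy -> exists z (Rxz & Rzy)).
F1: holds.
F2: holds.
F3: fails — Rw3w2 but no z with Rw3z and Rzw2.
F4: fails — Rwt but no z with Rwz and Rzt.
F5: holds.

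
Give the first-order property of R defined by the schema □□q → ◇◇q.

This is a Sahlqvist (Geach-type) schema ◇^0□^2q → □^0◇^2q.
Minimal-valuation argument: fix x; take any y with xR^0y and any z with xR^0z. Set V(q) to the set of worlds R-reachable from y in exactly 2 steps. Then □^2q holds at y, so the antecedent holds at x; validity forces ◇^2q at z, giving a w with zR^2w and yR^2w.
First-order correspondent: ∀x ∃w (xR²w ∧ xR²w).

∀x ∃w (xR²w ∧ xR²w)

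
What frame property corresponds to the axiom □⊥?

□⊥ is valid iff no world has any successor (otherwise □⊥ fails at any world with one).

emptiness of R: ∀x ∀y ¬Rxy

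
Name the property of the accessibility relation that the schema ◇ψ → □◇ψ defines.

the Euclidean property: ∀x ∀y ∀z (Rxy ∧ Rxz → Ryz)

Suppose ◇ψ→□◇ψ is valid. Take Rxy, Rxz and set V(ψ)={y}. Then ◇ψ at x, so □◇ψ at x, so ◇ψ at z, so some w with Rzw has ψ; w=y, i.e. Rzy. By symmetry of the argument, Ryz.
Conversely, on a frame with the Euclidean property the schema holds at every world under every valuation.
So the correspondent is the Euclidean property.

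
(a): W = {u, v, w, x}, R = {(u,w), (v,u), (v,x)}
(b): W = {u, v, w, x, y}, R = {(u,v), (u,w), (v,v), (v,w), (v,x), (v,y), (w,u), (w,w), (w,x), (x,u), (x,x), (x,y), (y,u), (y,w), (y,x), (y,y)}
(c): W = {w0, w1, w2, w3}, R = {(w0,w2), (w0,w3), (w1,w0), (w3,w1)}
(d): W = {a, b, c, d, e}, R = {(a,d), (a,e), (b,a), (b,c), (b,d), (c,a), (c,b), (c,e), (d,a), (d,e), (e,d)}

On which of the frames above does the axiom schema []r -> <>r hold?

The schema corresponds to seriality: forall x exists y Rxy.
(a): fails — world w has no successor.
(b): condition met.
(c): fails — world w2 has no successor.
(d): condition met.

(b), (d)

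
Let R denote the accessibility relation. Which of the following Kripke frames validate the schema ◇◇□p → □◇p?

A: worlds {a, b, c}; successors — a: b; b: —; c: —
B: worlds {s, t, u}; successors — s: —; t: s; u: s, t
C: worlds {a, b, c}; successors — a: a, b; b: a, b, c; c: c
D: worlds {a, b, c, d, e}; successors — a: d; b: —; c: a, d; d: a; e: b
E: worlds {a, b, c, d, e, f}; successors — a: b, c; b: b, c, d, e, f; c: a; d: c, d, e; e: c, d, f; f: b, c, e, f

Frame correspondent (Sahlqvist): ∀x ∀y ∀z ((xR²y ∧ xRz) → ∃w (yRw ∧ zRw)) — i.e. a generalized confluence (Geach) condition.
A: condition met.
B: fails — uR²s, uRs but no w with sRw and sRw.
C: fails — aR²c, aRa but no w with cRw and aRw.
D: fails — aR²a, aRd but no w with aRw and dRw.
E: fails — aR²a, aRc but no w with aRw and cRw.
Valid on: A.

A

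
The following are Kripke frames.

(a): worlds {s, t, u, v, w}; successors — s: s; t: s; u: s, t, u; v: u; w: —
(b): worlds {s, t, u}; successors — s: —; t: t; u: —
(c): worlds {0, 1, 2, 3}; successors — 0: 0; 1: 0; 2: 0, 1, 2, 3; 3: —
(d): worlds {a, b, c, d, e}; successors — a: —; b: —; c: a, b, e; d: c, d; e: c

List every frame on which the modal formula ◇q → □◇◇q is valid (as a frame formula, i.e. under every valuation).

(b)

The schema corresponds to a generalized confluence (Geach) condition: ∀x ∀y ∀z ((xRy ∧ xRz) → ∃w (y = w ∧ zR²w)).
(a): fails — uRt, uRs but no w* with t=w* and sR²w*.
(b): condition met.
(c): fails — 2R0, 2R3 but no w with 0=w and 3R²w.
(d): fails — cRa, cRa but no w with a=w and aR²w.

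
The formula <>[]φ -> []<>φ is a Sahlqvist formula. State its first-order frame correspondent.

Suppose ◇□φ→□◇φ is valid. Take Rxy, Rxz and set V(φ)={w : Ryw}. Then □φ at y so ◇□φ at x, so □◇φ at x, so ◇φ at z, giving w with Rzw and Ryw.

convergence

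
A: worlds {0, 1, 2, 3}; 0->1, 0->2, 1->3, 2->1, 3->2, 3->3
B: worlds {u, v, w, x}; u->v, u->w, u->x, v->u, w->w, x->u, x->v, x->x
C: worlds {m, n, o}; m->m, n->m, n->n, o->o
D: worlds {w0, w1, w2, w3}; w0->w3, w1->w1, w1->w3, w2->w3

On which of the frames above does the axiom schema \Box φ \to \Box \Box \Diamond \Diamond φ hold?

This is the axiom for a generalized confluence (Geach) condition; its first-order frame correspondent is \forall x \forall z (x R^2 z \to \exists w (xRw \wedge z R^2 w)).
A: satisfies the condition.
B: fails — vR²v but no t with vRt and vR²t.
C: satisfies the condition.
D: fails — w1R²w3 but no w with w1Rw and w3R²w.
Valid on: A, C.

A, C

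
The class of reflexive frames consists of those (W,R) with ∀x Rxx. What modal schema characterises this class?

This is reflexivity; the standard corresponding axiom is T: □q → q.
Suppose □q→q is valid. At any x set V(q)={w : Rxw}. Then □q holds at x, so q holds at x, i.e. Rxx.

□q → q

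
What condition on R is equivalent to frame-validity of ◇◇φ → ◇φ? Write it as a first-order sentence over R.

This is a Sahlqvist (Geach-type) schema ◇^2□^0φ → □^0◇^1φ.
Minimal-valuation argument: fix x; take any y with xR^2y and any z with xR^0z. Set V(φ) to the set of worlds R-reachable from y in exactly 0 steps. Then □^0φ holds at y, so the antecedent holds at x; validity forces ◇^1φ at z, giving a w with zR^1w and yR^0w.
First-order correspondent: ∀x ∀y (xR²y → ∃w (y = w ∧ xRw)).

∀x ∀y (xR²y → ∃w (y = w ∧ xRw))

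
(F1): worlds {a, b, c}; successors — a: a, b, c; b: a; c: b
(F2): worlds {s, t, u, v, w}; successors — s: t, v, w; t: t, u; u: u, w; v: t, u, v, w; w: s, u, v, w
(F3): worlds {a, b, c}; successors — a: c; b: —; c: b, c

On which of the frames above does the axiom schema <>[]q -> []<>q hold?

(F2)

This is the axiom for convergence; its first-order frame correspondent is forall x forall y forall z (Rxy & Rxz -> exists w (Ryw & Rzw)).
(F1): fails — Rab and Rac but b and c have no common successor.
(F2): condition met.
(F3): fails — Rcc and Rcb but c and b have no common successor.
Valid on: (F2).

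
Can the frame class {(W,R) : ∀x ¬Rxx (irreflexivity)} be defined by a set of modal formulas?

If a class were modally definable it would be closed under surjective bounded morphisms (Goldblatt–Thomason).
The 2-cycle (worlds w0,w1 with w0→w1→w0) is irreflexive, and the map sending every world to a single reflexive point • is a surjective bounded morphism (forth: every edge maps to (•,•); back: every world has a successor). So any modal formula valid on the 2-cycle is also valid on the reflexive point, which is not irreflexive.
Hence irreflexivity is not modally definable.

No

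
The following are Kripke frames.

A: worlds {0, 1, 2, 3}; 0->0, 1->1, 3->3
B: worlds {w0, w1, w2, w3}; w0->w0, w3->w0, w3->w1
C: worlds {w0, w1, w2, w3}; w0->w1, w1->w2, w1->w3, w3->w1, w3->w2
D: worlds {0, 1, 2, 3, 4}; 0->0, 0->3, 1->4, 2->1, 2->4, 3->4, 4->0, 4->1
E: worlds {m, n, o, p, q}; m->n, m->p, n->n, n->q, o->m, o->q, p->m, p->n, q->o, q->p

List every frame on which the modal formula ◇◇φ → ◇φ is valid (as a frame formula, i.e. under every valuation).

The schema corresponds to transitivity: ∀x ∀y ∀z (Rxy ∧ Ryz → Rxz).
A: ✓.
B: ✓.
C: fails — Rw3w1 and Rw1w3 but not Rw3w3.
D: fails — R34 and R40 but not R30.
E: fails — Rom and Rmn but not Ron.

A, B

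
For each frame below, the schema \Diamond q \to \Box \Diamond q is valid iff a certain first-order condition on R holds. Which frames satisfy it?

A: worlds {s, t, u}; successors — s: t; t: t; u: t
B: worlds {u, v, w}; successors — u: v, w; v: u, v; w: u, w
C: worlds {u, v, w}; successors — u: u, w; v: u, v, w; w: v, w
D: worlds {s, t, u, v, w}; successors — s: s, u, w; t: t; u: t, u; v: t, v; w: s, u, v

A

The schema corresponds to the Euclidean property: \forall x \forall y \forall z (Rxy \wedge Rxz \to Ryz).
A: condition met.
B: fails — Ruv and Ruw but not Rvw.
C: fails — Ruw and Ruu but not Rwu.
D: fails — Rsw and Rsw but not Rww.
Valid on: A.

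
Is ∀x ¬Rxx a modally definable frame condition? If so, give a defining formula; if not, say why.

Any modally definable frame class is closed under surjective bounded morphisms.
The 2-cycle (worlds 0,1 with 0→1→0) is irreflexive, and the map sending every world to a single reflexive point • is a surjective bounded morphism (forth: every edge maps to (•,•); back: every world has a successor). So any modal formula valid on the 2-cycle is also valid on the reflexive point, which is not irreflexive.
Hence irreflexivity is not modally definable.

No — not modally definable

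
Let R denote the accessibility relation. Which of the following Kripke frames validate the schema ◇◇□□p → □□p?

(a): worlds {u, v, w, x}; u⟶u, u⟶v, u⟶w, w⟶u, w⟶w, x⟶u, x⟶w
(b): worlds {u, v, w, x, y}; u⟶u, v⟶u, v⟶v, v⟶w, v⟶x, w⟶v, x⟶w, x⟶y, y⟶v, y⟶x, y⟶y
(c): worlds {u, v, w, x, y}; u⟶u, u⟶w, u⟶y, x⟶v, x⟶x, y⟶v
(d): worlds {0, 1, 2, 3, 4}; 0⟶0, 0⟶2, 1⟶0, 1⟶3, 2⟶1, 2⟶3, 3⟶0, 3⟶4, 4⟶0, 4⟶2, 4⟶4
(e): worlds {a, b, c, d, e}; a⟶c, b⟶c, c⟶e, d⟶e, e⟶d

This is the axiom for a generalized confluence (Geach) condition; its first-order frame correspondent is ∀x ∀y ∀z ((xR²y ∧ xR²z) → ∃w (yR²w ∧ z = w)).
(a): fails — uR²v, uR²u but no t with vR²t and u=t.
(b): fails — vR²u, vR²v but no t with uR²t and v=t.
(c): fails — uR²v, uR²u but no t with vR²t and u=t.
(d): fails — 0R²1, 0R²1 but no w with 1R²w and 1=w.
(e): holds.

(e)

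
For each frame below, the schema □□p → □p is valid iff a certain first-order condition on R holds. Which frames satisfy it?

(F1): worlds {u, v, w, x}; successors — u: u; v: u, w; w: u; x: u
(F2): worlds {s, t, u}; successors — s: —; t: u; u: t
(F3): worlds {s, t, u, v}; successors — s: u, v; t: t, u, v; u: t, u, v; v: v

The schema corresponds to density: ∀x ∀y (Rxy → ∃z (Rxz ∧ Rzy)).
(F1): fails — Rvw but no z with Rvz and Rzw.
(F2): fails — Rtu but no z with Rtz and Rzu.
(F3): ✓.

(F3)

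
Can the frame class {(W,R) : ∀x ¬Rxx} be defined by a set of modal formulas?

Not definable by any modal formula

Modal frame validity is preserved under surjective bounded morphisms.
The 4-cycle (worlds w0,w1,w2,w3 with w0→w1→w2→w3→w0) is irreflexive, and the map sending every world to a single reflexive point • is a surjective bounded morphism (forth: every edge maps to (•,•); back: every world has a successor). So any modal formula valid on the 4-cycle is also valid on the reflexive point, which is not irreflexive.
So no modal formula (or set of formulas) defines exactly the irreflexive frames.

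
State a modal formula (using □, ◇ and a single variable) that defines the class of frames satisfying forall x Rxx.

The condition is reflexivity. The T schema □s → s defines it.
Suppose □s→s is valid. At any x set V(s)={w : Rxw}. Then □s holds at x, so s holds at x, i.e. Rxx.

□s → s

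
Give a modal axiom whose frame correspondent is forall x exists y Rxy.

The condition is seriality. The D schema □ψ → ◇ψ defines it.
Suppose □ψ→◇ψ is valid. At any x set V(ψ)=W. Then □ψ at x, so ◇ψ at x, so x has a successor.

□ψ → ◇ψ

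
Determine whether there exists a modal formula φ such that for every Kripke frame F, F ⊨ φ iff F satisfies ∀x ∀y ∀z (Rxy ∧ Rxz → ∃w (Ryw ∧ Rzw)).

Yes: it is convergence, defined by the .2 schema ◇□q → □◇q.
Suppose ◇□q→□◇q is valid. Take Rxy, Rxz and set V(q)={w : Ryw}. Then □q at y so ◇□q at x, so □◇q at x, so ◇q at z, giving w with Rzw and Ryw.

Definable; ◇□q → □◇q defines it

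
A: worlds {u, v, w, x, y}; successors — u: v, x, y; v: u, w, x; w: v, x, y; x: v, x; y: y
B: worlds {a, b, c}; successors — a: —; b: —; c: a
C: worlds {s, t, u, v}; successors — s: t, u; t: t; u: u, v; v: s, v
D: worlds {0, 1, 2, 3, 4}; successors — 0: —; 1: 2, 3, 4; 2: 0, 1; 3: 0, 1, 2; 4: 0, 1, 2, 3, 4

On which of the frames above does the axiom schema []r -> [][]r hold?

Frame correspondent (Sahlqvist): forall x forall y forall z (Rxy & Ryz -> Rxz) — i.e. transitivity.
A: fails — Ruv and Rvw but not Ruw.
B: holds.
C: fails — Ruv and Rvs but not Rus.
D: fails — R31 and R14 but not R34.
Valid on: B.

B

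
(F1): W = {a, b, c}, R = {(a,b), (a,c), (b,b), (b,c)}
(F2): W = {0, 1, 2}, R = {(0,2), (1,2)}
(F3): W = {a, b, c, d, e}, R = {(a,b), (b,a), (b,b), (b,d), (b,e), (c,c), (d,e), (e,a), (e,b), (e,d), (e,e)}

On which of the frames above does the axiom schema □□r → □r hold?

Frame correspondent (Sahlqvist): ∀x ∀y (Rxy → ∃z (Rxz ∧ Rzy)) — i.e. density.
(F1): ✓.
(F2): fails — R12 but no z with R1z and Rz2.
(F3): ✓.

(F1), (F3)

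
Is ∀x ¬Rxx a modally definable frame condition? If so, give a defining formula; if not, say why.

Modal frame validity is preserved under surjective bounded morphisms.
The 3-cycle (worlds a,b,c with a→b→c→a) is irreflexive, and the map sending every world to a single reflexive point • is a surjective bounded morphism (forth: every edge maps to (•,•); back: every world has a successor). So any modal formula valid on the 3-cycle is also valid on the reflexive point, which is not irreflexive.
So the class is not modally definable.

No — not modally definable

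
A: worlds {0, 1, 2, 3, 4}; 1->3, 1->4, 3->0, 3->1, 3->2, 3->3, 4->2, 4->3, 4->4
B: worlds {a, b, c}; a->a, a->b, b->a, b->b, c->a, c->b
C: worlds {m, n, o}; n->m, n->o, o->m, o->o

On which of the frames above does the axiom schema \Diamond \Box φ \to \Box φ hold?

The schema corresponds to the Euclidean property: \forall x \forall y \forall z (Rxy \wedge Rxz \to Ryz).
A: fails — R13 and R14 but not R34.
B: satisfies the condition.
C: fails — Rnm and Rno but not Rmo.
Valid on: B.

B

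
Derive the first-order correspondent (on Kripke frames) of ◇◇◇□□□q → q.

This is a Sahlqvist (Geach-type) schema ◇^3□^3q → □^0◇^0q.
Minimal-valuation argument: fix x; take any y with xR^3y and any z with xR^0z. Set V(q) to the set of worlds R-reachable from y in exactly 3 steps. Then □^3q holds at y, so the antecedent holds at x; validity forces ◇^0q at z, giving a w with zR^0w and yR^3w.
First-order correspondent: ∀x ∀y (xR³y → ∃w (yR³w ∧ x = w)).

∀x ∀y (xR³y → ∃w (yR³w ∧ x = w))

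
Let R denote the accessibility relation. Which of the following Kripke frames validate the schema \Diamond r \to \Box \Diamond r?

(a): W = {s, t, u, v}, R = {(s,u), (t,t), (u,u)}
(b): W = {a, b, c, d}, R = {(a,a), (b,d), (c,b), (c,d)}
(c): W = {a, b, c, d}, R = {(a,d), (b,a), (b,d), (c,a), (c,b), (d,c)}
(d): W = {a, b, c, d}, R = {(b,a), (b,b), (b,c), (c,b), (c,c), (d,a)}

(a)

This is the axiom for the Euclidean property; its first-order frame correspondent is \forall x \forall y \forall z (Rxy \wedge Rxz \to Ryz).
(a): satisfies the condition.
(b): fails — Rbd and Rbd but not Rdd.
(c): fails — Rad and Rad but not Rdd.
(d): fails — Rbc and Rba but not Rca.
Valid on: (a).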